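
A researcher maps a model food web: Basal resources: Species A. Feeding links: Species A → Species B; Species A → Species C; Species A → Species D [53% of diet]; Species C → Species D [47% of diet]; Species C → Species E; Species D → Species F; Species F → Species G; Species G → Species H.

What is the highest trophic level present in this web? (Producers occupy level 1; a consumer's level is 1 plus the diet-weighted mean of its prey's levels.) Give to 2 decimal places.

Species B: 1 + 1 = 2
Species C: 1 + 1 = 2
Species D: 1 + (0.53×1 + 0.47×2) = 2.47
Species E: 1 + 2 = 3
Species F: 1 + 2.47 = 3.47
Species G: 1 + 3.47 = 4.47
Species H: 1 + 4.47 = 5.47

5.47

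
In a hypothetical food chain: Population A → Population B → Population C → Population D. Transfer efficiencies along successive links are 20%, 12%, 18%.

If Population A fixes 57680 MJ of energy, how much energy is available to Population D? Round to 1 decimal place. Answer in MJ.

249.2 MJ

Population B: 57680 × 0.2 = 11536 MJ
Population C: 11536 × 0.12 = 1384.32 MJ
Population D: 1384.32 × 0.18 = 249.1776 MJ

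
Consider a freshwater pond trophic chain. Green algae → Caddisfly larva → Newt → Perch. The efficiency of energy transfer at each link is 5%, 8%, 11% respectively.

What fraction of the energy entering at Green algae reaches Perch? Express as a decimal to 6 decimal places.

Product of link efficiencies: 0.05 × 0.08 × 0.11 = 0.00044

0.000440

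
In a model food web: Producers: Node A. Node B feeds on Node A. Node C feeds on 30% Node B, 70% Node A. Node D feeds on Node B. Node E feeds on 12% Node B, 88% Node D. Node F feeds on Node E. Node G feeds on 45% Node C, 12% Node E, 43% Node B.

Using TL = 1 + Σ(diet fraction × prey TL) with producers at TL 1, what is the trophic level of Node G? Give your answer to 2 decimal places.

3.36

Node B: 1 + 1 = 2
Node C: 1 + (0.3×2 + 0.7×1) = 2.3
Node D: 1 + 2 = 3
Node E: 1 + (0.12×2 + 0.88×3) = 3.88
Node F: 1 + 3.88 = 4.88
Node G: 1 + (0.45×2.3 + 0.12×3.88 + 0.43×2) = 3.3606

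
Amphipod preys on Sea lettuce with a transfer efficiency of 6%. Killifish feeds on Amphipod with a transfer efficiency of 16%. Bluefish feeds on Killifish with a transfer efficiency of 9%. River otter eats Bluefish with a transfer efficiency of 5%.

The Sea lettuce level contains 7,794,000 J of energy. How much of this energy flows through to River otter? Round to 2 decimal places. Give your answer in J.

Amphipod: 7794000 × 0.06 = 467640 J
Killifish: 467640 × 0.16 = 74822.4 J
Bluefish: 74822.4 × 0.09 = 6734.016 J
River otter: 6734.016 × 0.05 = 336.7008 J

336.70 J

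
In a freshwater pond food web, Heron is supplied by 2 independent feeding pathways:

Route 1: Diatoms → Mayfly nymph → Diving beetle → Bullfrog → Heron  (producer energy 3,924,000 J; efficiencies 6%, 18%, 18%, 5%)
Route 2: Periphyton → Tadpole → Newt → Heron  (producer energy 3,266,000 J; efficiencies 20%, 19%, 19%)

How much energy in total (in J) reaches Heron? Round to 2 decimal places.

Route 1: 3924000 × 0.06 × 0.18 × 0.18 × 0.05 = 381.4128 J
Route 2: 3266000 × 0.2 × 0.19 × 0.19 = 23580.52 J
Total at Heron: 381.4128 + 23580.52 = 23961.9328 J

23961.93 J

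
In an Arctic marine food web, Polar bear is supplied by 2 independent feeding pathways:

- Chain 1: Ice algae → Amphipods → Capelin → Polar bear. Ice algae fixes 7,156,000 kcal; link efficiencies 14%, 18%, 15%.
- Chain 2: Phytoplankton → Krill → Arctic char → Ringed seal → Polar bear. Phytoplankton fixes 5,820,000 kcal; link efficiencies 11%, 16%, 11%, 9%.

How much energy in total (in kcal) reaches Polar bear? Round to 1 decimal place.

28063.8 kcal

Chain 1: 7156000 × 0.14 × 0.18 × 0.15 = 27049.68 kcal
Chain 2: 5820000 × 0.11 × 0.16 × 0.11 × 0.09 = 1014.0768 kcal
Total at Polar bear: 27049.68 + 1014.0768 = 28063.7568 kcal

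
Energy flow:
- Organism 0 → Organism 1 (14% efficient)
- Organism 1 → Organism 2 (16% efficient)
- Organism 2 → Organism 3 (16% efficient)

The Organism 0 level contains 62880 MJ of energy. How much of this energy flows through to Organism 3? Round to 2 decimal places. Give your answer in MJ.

225.36 MJ

Organism 1: 62880 × 0.14 = 8803.2 MJ
Organism 2: 8803.2 × 0.16 = 1408.512 MJ
Organism 3: 1408.512 × 0.16 = 225.36192 MJ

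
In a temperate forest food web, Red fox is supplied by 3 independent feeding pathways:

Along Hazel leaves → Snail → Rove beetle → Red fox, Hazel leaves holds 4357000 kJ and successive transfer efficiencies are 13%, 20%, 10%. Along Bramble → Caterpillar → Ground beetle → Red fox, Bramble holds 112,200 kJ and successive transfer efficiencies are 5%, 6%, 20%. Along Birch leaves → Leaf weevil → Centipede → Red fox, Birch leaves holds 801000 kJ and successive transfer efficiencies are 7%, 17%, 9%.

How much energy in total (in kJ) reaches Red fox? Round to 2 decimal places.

12253.39 kJ

Via Hazel leaves: 4357000 × 0.13 × 0.2 × 0.1 = 11328.2 kJ
Via Bramble: 112200 × 0.05 × 0.06 × 0.2 = 67.32 kJ
Via Birch leaves: 801000 × 0.07 × 0.17 × 0.09 = 857.871 kJ
Total at Red fox: 11328.2 + 67.32 + 857.871 = 12253.391 kJ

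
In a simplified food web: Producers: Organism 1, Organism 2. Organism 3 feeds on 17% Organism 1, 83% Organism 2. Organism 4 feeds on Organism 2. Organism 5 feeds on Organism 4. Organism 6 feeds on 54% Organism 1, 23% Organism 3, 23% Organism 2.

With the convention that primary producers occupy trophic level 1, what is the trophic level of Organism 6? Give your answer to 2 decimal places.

2.23

Organism 3: 1 + (0.17×1 + 0.83×1) = 2
Organism 4: 1 + 1 = 2
Organism 5: 1 + 2 = 3
Organism 6: 1 + (0.54×1 + 0.23×2 + 0.23×1) = 2.23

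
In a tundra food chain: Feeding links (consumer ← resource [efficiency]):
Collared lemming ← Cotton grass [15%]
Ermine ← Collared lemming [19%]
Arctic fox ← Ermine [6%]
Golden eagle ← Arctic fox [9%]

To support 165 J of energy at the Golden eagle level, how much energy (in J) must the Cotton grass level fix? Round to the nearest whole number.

1072125 J

Cumulative transfer efficiency: 0.15 × 0.19 × 0.06 × 0.09 = 0.0001539
Cotton grass energy = 165 / 0.0001539 = 1072125 J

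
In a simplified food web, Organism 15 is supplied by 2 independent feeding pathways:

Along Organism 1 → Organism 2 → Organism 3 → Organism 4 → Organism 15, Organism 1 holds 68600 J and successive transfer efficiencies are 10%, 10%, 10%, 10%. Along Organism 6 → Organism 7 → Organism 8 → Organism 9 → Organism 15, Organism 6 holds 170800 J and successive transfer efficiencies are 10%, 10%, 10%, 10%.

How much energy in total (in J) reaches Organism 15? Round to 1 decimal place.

Via Organism 1: 68600 × 0.1 × 0.1 × 0.1 × 0.1 = 6.86 J
Via Organism 6: 170800 × 0.1 × 0.1 × 0.1 × 0.1 = 17.08 J
Total at Organism 15: 6.86 + 17.08 = 23.94 J

23.9 J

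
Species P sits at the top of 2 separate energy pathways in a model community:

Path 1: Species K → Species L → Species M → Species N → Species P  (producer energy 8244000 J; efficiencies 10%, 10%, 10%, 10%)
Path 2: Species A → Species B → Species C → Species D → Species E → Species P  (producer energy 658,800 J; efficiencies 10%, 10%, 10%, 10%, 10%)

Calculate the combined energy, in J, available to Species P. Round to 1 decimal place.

Path 1: 8244000 × 0.1 × 0.1 × 0.1 × 0.1 = 824.4 J
Path 2: 658800 × 0.1 × 0.1 × 0.1 × 0.1 × 0.1 = 6.588 J
Total at Species P: 824.4 + 6.588 = 830.988 J

831.0 J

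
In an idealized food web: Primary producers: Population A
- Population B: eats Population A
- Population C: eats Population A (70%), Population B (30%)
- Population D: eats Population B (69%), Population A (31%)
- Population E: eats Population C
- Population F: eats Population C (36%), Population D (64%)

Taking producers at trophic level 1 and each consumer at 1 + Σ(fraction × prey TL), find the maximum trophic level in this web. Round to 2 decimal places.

3.55

Population B: 1 + 1 = 2
Population C: 1 + (0.7×1 + 0.3×2) = 2.3
Population D: 1 + (0.69×2 + 0.31×1) = 2.69
Population E: 1 + 2.3 = 3.3
Population F: 1 + (0.36×2.3 + 0.64×2.69) = 3.5496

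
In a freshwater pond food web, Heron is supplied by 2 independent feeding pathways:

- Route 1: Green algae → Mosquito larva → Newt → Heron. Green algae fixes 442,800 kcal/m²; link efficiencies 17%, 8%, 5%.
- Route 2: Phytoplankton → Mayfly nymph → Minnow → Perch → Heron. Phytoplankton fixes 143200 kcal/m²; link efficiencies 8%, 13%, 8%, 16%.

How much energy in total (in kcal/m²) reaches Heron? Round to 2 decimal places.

Route 1: 442800 × 0.17 × 0.08 × 0.05 = 301.104 kcal/m²
Route 2: 143200 × 0.08 × 0.13 × 0.08 × 0.16 = 19.062784 kcal/m²
Total at Heron: 301.104 + 19.062784 = 320.166784 kcal/m²

320.17 kcal/m²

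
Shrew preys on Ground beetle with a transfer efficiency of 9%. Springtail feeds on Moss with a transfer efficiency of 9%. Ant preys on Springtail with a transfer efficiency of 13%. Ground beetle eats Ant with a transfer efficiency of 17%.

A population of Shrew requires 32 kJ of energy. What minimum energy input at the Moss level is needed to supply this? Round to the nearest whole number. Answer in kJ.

178761 kJ

Cumulative transfer efficiency: 0.09 × 0.13 × 0.17 × 0.09 = 0.00017901
Moss energy = 32 / 0.00017901 = 178761 kJ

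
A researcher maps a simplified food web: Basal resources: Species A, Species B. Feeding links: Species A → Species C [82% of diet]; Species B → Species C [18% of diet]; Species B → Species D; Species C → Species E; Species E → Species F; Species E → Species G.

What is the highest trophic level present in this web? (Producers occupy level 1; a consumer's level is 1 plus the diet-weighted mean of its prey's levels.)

4

Species C: 1 + (0.82×1 + 0.18×1) = 2
Species D: 1 + 1 = 2
Species E: 1 + 2 = 3
Species F: 1 + 3 = 4
Species G: 1 + 3 = 4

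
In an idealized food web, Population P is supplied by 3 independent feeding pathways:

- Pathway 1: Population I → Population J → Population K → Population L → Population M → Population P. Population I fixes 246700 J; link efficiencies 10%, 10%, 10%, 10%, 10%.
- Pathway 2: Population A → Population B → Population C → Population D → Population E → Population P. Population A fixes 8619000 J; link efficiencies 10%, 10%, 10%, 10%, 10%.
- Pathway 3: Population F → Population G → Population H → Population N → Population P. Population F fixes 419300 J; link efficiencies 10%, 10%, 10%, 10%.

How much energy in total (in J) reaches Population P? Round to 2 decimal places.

Pathway 1: 246700 × 0.1 × 0.1 × 0.1 × 0.1 × 0.1 = 2.467 J
Pathway 2: 8619000 × 0.1 × 0.1 × 0.1 × 0.1 × 0.1 = 86.19 J
Pathway 3: 419300 × 0.1 × 0.1 × 0.1 × 0.1 = 41.93 J
Total at Population P: 2.467 + 86.19 + 41.93 = 130.587 J

130.59 J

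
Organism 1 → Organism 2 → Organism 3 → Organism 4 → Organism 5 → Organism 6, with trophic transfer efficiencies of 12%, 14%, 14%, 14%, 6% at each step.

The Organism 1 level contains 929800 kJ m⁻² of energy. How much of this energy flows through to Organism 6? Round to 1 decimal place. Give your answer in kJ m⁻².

Organism 2: 929800 × 0.12 = 111576 kJ m⁻²
Organism 3: 111576 × 0.14 = 15620.64 kJ m⁻²
Organism 4: 15620.64 × 0.14 = 2186.8896 kJ m⁻²
Organism 5: 2186.8896 × 0.14 = 306.164544 kJ m⁻²
Organism 6: 306.164544 × 0.06 = 18.36987264 kJ m⁻²

18.4 kJ m⁻²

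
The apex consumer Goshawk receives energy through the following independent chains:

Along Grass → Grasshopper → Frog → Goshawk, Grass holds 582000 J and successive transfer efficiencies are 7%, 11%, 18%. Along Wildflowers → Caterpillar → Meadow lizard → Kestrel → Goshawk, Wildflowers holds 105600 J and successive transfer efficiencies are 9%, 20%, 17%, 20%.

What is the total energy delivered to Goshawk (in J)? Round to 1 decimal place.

871.3 J

Via Grass: 582000 × 0.07 × 0.11 × 0.18 = 806.652 J
Via Wildflowers: 105600 × 0.09 × 0.2 × 0.17 × 0.2 = 64.6272 J
Total at Goshawk: 806.652 + 64.6272 = 871.2792 J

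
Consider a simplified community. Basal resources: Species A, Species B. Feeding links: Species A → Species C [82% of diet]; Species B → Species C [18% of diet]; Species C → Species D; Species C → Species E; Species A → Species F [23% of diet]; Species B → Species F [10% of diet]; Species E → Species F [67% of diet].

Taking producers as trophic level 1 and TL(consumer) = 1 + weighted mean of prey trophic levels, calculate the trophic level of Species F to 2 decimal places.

3.34

Species C: 1 + (0.82×1 + 0.18×1) = 2
Species D: 1 + 2 = 3
Species E: 1 + 2 = 3
Species F: 1 + (0.23×1 + 0.1×1 + 0.67×3) = 3.34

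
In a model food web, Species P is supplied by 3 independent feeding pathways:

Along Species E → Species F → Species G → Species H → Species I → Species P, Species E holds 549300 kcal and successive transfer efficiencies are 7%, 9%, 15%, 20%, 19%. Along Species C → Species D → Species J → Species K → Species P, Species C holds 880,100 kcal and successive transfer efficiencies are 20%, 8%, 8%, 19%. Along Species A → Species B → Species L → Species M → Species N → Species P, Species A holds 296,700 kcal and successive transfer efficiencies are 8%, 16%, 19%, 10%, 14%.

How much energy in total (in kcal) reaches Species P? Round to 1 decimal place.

Via Species E: 549300 × 0.07 × 0.09 × 0.15 × 0.2 × 0.19 = 19.725363 kcal
Via Species C: 880100 × 0.2 × 0.08 × 0.08 × 0.19 = 214.04032 kcal
Via Species A: 296700 × 0.08 × 0.16 × 0.19 × 0.1 × 0.14 = 10.1020416 kcal
Total at Species P: 19.725363 + 214.04032 + 10.1020416 = 243.8677246 kcal

243.9 kcal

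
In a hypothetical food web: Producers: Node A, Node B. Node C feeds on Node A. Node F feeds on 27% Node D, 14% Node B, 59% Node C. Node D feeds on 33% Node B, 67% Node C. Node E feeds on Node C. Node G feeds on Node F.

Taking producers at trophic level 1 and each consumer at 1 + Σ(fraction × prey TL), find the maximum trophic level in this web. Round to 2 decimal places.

Node C: 1 + 1 = 2
Node D: 1 + (0.33×1 + 0.67×2) = 2.67
Node E: 1 + 2 = 3
Node F: 1 + (0.27×2.67 + 0.14×1 + 0.59×2) = 3.0409
Node G: 1 + 3.0409 = 4.0409

4.04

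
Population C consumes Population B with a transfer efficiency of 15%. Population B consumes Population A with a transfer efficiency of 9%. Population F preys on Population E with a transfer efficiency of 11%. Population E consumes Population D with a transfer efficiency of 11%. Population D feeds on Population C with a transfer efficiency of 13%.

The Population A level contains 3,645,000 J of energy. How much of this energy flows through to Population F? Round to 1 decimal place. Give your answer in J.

Population B: 3645000 × 0.09 = 328050 J
Population C: 328050 × 0.15 = 49207.5 J
Population D: 49207.5 × 0.13 = 6396.975 J
Population E: 6396.975 × 0.11 = 703.66725 J
Population F: 703.66725 × 0.11 = 77.4033975 J

77.4 J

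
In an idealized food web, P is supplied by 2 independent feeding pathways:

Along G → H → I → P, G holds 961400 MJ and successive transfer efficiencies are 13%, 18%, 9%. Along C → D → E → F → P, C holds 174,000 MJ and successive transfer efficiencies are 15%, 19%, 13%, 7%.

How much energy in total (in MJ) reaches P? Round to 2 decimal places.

2069.84 MJ

Via G: 961400 × 0.13 × 0.18 × 0.09 = 2024.7084 MJ
Via C: 174000 × 0.15 × 0.19 × 0.13 × 0.07 = 45.1269 MJ
Total at P: 2024.7084 + 45.1269 = 2069.8353 MJ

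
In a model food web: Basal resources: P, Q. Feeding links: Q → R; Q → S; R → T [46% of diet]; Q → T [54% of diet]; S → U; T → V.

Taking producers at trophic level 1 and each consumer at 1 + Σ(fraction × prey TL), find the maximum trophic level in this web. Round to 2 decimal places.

3.46

R: 1 + 1 = 2
S: 1 + 1 = 2
T: 1 + (0.46×2 + 0.54×1) = 2.46
U: 1 + 2 = 3
V: 1 + 2.46 = 3.46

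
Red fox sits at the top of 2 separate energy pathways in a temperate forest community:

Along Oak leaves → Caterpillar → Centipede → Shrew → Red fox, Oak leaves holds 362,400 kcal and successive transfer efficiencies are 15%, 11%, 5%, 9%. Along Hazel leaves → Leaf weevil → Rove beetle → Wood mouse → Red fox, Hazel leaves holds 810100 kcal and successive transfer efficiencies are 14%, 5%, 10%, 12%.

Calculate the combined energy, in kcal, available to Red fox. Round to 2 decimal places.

94.96 kcal

Via Oak leaves: 362400 × 0.15 × 0.11 × 0.05 × 0.09 = 26.9082 kcal
Via Hazel leaves: 810100 × 0.14 × 0.05 × 0.1 × 0.12 = 68.0484 kcal
Total at Red fox: 26.9082 + 68.0484 = 94.9566 kcal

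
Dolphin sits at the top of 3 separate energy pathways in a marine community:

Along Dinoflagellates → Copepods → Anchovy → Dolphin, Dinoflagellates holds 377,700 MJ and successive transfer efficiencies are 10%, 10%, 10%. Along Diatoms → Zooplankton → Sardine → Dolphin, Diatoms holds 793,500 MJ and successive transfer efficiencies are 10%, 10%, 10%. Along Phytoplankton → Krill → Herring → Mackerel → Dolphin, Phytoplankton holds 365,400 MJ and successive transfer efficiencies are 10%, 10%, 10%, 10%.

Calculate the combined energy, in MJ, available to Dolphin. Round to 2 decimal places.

Via Dinoflagellates: 377700 × 0.1 × 0.1 × 0.1 = 377.7 MJ
Via Diatoms: 793500 × 0.1 × 0.1 × 0.1 = 793.5 MJ
Via Phytoplankton: 365400 × 0.1 × 0.1 × 0.1 × 0.1 = 36.54 MJ
Total at Dolphin: 377.7 + 793.5 + 36.54 = 1207.74 MJ

1207.74 MJ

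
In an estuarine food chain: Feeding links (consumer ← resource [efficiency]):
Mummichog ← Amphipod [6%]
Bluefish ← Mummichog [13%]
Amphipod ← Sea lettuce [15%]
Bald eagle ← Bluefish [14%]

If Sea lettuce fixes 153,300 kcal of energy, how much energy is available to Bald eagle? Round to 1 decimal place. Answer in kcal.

25.1 kcal

Amphipod: 153300 × 0.15 = 22995 kcal
Mummichog: 22995 × 0.06 = 1379.7 kcal
Bluefish: 1379.7 × 0.13 = 179.361 kcal
Bald eagle: 179.361 × 0.14 = 25.11054 kcal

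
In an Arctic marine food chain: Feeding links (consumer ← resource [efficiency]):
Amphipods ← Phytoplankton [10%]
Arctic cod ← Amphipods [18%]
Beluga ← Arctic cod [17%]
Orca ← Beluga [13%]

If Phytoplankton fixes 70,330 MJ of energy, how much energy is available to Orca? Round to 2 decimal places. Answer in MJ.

Amphipods: 70330 × 0.1 = 7033 MJ
Arctic cod: 7033 × 0.18 = 1265.94 MJ
Beluga: 1265.94 × 0.17 = 215.2098 MJ
Orca: 215.2098 × 0.13 = 27.977274 MJ

27.98 MJ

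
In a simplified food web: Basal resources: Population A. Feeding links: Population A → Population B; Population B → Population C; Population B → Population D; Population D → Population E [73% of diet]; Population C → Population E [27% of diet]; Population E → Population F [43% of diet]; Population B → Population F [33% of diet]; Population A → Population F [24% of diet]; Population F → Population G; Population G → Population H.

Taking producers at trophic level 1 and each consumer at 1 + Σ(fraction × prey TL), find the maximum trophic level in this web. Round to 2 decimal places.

Population B: 1 + 1 = 2
Population C: 1 + 2 = 3
Population D: 1 + 2 = 3
Population E: 1 + (0.73×3 + 0.27×3) = 4
Population F: 1 + (0.43×4 + 0.33×2 + 0.24×1) = 3.62
Population G: 1 + 3.62 = 4.62
Population H: 1 + 4.62 = 5.62

5.62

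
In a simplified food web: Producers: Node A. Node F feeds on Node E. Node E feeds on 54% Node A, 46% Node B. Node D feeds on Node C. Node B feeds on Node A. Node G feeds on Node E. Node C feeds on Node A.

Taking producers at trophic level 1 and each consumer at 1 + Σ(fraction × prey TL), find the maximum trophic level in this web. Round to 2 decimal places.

Node B: 1 + 1 = 2
Node C: 1 + 1 = 2
Node D: 1 + 2 = 3
Node E: 1 + (0.54×1 + 0.46×2) = 2.46
Node F: 1 + 2.46 = 3.46
Node G: 1 + 2.46 = 3.46

3.46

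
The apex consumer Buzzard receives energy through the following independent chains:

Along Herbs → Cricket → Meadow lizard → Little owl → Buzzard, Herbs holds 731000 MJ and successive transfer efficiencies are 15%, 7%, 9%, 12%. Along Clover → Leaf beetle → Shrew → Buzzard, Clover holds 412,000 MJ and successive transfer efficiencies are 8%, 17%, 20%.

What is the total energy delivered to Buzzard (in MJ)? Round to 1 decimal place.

1203.5 MJ

Via Herbs: 731000 × 0.15 × 0.07 × 0.09 × 0.12 = 82.8954 MJ
Via Clover: 412000 × 0.08 × 0.17 × 0.2 = 1120.64 MJ
Total at Buzzard: 82.8954 + 1120.64 = 1203.5354 MJ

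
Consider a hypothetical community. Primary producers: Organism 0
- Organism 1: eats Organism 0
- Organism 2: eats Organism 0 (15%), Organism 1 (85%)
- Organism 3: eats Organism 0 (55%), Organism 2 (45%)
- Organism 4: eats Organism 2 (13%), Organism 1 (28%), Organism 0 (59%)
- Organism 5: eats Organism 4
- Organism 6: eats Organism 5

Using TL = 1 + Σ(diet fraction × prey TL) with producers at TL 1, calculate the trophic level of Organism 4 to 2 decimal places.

Organism 1: 1 + 1 = 2
Organism 2: 1 + (0.15×1 + 0.85×2) = 2.85
Organism 3: 1 + (0.55×1 + 0.45×2.85) = 2.8325
Organism 4: 1 + (0.13×2.85 + 0.28×2 + 0.59×1) = 2.5205
Organism 5: 1 + 2.5205 = 3.5205
Organism 6: 1 + 3.5205 = 4.5205

2.52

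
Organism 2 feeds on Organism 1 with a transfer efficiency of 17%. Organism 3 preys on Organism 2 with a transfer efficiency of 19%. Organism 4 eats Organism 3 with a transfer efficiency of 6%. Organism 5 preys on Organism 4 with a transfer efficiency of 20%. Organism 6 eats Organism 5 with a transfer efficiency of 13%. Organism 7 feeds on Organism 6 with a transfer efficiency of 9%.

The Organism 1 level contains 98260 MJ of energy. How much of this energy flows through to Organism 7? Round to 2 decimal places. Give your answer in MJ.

0.45 MJ

Organism 2: 98260 × 0.17 = 16704.2 MJ
Organism 3: 16704.2 × 0.19 = 3173.798 MJ
Organism 4: 3173.798 × 0.06 = 190.42788 MJ
Organism 5: 190.42788 × 0.2 = 38.085576 MJ
Organism 6: 38.085576 × 0.13 = 4.95112488 MJ
Organism 7: 4.95112488 × 0.09 = 0.4456012392 MJ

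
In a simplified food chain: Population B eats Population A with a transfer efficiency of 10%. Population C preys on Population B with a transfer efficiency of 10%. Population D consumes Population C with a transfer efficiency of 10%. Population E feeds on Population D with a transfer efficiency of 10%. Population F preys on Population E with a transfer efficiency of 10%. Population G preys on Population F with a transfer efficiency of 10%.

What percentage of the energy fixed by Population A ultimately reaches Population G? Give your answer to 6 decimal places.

0.000100%

Product of link efficiencies: 0.1 × 0.1 × 0.1 × 0.1 × 0.1 × 0.1 = 0.000001
As a percentage: 0.000001 × 100 = 0.000100%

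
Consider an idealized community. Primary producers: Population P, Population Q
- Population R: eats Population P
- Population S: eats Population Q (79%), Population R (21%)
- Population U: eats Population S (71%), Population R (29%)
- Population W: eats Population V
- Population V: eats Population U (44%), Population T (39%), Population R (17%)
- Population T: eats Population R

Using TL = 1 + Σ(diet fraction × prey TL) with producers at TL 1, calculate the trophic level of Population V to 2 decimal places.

Population R: 1 + 1 = 2
Population S: 1 + (0.79×1 + 0.21×2) = 2.21
Population T: 1 + 2 = 3
Population U: 1 + (0.71×2.21 + 0.29×2) = 3.1491
Population V: 1 + (0.44×3.1491 + 0.39×3 + 0.17×2) = 3.895604
Population W: 1 + 3.895604 = 4.895604

3.90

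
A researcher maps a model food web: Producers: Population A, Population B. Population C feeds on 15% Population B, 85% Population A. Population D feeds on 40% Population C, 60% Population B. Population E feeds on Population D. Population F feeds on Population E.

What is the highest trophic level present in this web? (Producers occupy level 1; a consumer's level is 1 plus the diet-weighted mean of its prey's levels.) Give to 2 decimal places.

Population C: 1 + (0.15×1 + 0.85×1) = 2
Population D: 1 + (0.4×2 + 0.6×1) = 2.4
Population E: 1 + 2.4 = 3.4
Population F: 1 + 3.4 = 4.4

4.40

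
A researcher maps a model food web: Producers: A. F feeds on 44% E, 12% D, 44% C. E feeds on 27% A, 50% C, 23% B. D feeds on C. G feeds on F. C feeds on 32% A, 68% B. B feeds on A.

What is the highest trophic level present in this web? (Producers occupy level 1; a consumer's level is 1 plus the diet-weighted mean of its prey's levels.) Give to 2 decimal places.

4.97

B: 1 + 1 = 2
C: 1 + (0.32×1 + 0.68×2) = 2.68
D: 1 + 2.68 = 3.68
E: 1 + (0.27×1 + 0.5×2.68 + 0.23×2) = 3.07
F: 1 + (0.44×3.07 + 0.12×3.68 + 0.44×2.68) = 3.9716
G: 1 + 3.9716 = 4.9716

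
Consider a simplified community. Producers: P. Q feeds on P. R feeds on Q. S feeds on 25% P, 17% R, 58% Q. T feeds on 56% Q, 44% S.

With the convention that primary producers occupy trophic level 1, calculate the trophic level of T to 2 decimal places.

3.40

Q: 1 + 1 = 2
R: 1 + 2 = 3
S: 1 + (0.25×1 + 0.17×3 + 0.58×2) = 2.92
T: 1 + (0.56×2 + 0.44×2.92) = 3.4048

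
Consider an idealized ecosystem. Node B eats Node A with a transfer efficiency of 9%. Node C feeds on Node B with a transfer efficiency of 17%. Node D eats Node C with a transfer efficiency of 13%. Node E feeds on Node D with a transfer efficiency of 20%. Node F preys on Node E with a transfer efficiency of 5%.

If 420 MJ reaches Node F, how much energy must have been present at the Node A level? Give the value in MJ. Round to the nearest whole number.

21116139 MJ

Cumulative transfer efficiency: 0.09 × 0.17 × 0.13 × 0.2 × 0.05 = 0.00001989
Node A energy = 420 / 0.00001989 = 21116139 MJ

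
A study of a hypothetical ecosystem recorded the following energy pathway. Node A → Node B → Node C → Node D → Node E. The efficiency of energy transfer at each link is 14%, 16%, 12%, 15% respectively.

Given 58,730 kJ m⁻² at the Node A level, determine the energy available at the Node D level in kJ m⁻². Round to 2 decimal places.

Node B: 58730 × 0.14 = 8222.2 kJ m⁻²
Node C: 8222.2 × 0.16 = 1315.552 kJ m⁻²
Node D: 1315.552 × 0.12 = 157.86624 kJ m⁻²

157.87 kJ m⁻²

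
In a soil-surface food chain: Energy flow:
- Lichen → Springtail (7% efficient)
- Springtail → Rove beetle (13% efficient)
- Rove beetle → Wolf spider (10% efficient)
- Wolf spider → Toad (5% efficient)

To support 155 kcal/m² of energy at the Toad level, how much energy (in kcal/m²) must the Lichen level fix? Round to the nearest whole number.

Cumulative transfer efficiency: 0.07 × 0.13 × 0.1 × 0.05 = 0.0000455
Lichen energy = 155 / 0.0000455 = 3406593 kcal/m²

3406593 kcal/m²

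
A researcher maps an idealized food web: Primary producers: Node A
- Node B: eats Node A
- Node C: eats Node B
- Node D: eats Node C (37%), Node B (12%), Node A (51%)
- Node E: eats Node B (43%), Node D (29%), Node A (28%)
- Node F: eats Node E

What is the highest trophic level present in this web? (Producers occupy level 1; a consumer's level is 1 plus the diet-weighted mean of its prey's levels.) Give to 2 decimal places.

3.97

Node B: 1 + 1 = 2
Node C: 1 + 2 = 3
Node D: 1 + (0.37×3 + 0.12×2 + 0.51×1) = 2.86
Node E: 1 + (0.43×2 + 0.29×2.86 + 0.28×1) = 2.9694
Node F: 1 + 2.9694 = 3.9694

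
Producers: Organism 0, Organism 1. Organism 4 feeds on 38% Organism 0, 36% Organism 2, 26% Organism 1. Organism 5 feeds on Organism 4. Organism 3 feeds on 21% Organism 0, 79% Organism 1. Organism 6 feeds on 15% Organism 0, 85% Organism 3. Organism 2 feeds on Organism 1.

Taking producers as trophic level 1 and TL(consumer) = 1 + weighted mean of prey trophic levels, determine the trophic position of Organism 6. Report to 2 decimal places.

Organism 2: 1 + 1 = 2
Organism 3: 1 + (0.21×1 + 0.79×1) = 2
Organism 4: 1 + (0.38×1 + 0.36×2 + 0.26×1) = 2.36
Organism 5: 1 + 2.36 = 3.36
Organism 6: 1 + (0.15×1 + 0.85×2) = 2.85

2.85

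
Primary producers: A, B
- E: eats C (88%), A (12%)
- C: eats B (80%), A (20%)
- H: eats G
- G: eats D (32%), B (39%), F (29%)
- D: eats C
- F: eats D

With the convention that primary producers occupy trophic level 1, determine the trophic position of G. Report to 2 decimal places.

C: 1 + (0.8×1 + 0.2×1) = 2
D: 1 + 2 = 3
E: 1 + (0.88×2 + 0.12×1) = 2.88
F: 1 + 3 = 4
G: 1 + (0.32×3 + 0.39×1 + 0.29×4) = 3.51
H: 1 + 3.51 = 4.51

3.51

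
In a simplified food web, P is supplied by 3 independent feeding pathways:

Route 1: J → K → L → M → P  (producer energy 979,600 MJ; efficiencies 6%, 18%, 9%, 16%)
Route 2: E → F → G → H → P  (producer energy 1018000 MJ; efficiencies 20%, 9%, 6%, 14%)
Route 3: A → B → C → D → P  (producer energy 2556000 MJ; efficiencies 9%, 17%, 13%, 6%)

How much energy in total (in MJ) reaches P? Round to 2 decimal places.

611.30 MJ

Route 1: 979600 × 0.06 × 0.18 × 0.09 × 0.16 = 152.347392 MJ
Route 2: 1018000 × 0.2 × 0.09 × 0.06 × 0.14 = 153.9216 MJ
Route 3: 2556000 × 0.09 × 0.17 × 0.13 × 0.06 = 305.03304 MJ
Total at P: 152.347392 + 153.9216 + 305.03304 = 611.302032 MJ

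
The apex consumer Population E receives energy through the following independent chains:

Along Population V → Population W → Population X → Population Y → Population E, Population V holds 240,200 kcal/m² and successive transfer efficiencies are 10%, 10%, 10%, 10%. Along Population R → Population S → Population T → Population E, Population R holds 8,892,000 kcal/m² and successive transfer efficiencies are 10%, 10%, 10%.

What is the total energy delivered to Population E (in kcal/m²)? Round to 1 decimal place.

8916.0 kcal/m²

Via Population V: 240200 × 0.1 × 0.1 × 0.1 × 0.1 = 24.02 kcal/m²
Via Population R: 8892000 × 0.1 × 0.1 × 0.1 = 8892 kcal/m²
Total at Population E: 24.02 + 8892 = 8916.02 kcal/m²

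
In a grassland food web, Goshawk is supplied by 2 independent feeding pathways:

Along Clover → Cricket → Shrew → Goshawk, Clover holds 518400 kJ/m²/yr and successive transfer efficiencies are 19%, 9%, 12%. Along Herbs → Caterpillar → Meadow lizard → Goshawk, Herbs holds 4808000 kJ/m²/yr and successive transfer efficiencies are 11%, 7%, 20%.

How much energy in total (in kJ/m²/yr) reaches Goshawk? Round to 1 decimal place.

Via Clover: 518400 × 0.19 × 0.09 × 0.12 = 1063.7568 kJ/m²/yr
Via Herbs: 4808000 × 0.11 × 0.07 × 0.2 = 7404.32 kJ/m²/yr
Total at Goshawk: 1063.7568 + 7404.32 = 8468.0768 kJ/m²/yr

8468.1 kJ/m²/yr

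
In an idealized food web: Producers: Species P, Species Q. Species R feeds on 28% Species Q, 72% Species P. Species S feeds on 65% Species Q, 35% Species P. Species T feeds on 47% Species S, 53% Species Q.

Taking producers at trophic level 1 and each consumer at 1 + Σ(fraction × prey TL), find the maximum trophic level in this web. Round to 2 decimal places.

2.47

Species R: 1 + (0.28×1 + 0.72×1) = 2
Species S: 1 + (0.65×1 + 0.35×1) = 2
Species T: 1 + (0.47×2 + 0.53×1) = 2.47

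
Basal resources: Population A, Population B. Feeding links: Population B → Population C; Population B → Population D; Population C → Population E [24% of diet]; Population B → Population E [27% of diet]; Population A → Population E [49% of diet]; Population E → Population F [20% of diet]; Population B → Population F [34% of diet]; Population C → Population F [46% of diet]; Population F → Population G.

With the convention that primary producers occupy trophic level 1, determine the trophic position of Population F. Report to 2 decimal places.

2.71

Population C: 1 + 1 = 2
Population D: 1 + 1 = 2
Population E: 1 + (0.24×2 + 0.27×1 + 0.49×1) = 2.24
Population F: 1 + (0.2×2.24 + 0.34×1 + 0.46×2) = 2.708
Population G: 1 + 2.708 = 3.708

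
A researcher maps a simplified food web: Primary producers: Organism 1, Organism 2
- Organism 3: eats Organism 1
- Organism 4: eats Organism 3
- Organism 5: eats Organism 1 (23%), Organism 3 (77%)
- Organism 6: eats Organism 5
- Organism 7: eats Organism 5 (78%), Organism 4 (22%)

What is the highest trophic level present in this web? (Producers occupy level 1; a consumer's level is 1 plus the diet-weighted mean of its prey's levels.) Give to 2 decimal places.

3.82

Organism 3: 1 + 1 = 2
Organism 4: 1 + 2 = 3
Organism 5: 1 + (0.23×1 + 0.77×2) = 2.77
Organism 6: 1 + 2.77 = 3.77
Organism 7: 1 + (0.78×2.77 + 0.22×3) = 3.8206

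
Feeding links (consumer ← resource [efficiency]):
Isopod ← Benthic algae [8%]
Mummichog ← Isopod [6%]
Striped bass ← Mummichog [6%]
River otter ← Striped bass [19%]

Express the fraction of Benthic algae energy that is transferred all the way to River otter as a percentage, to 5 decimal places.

0.00547%

Product of link efficiencies: 0.08 × 0.06 × 0.06 × 0.19 = 0.00005472
As a percentage: 0.00005472 × 100 = 0.00547%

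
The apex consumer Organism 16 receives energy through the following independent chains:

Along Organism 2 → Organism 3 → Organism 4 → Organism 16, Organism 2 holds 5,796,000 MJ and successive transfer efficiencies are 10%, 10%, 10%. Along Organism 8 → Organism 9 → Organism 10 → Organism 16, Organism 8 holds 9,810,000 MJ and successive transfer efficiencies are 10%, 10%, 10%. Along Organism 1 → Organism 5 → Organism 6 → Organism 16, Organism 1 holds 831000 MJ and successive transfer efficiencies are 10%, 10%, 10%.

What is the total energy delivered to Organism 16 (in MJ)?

Via Organism 2: 5796000 × 0.1 × 0.1 × 0.1 = 5796 MJ
Via Organism 8: 9810000 × 0.1 × 0.1 × 0.1 = 9810 MJ
Via Organism 1: 831000 × 0.1 × 0.1 × 0.1 = 831 MJ
Total at Organism 16: 5796 + 9810 + 831 = 16437 MJ

16437 MJ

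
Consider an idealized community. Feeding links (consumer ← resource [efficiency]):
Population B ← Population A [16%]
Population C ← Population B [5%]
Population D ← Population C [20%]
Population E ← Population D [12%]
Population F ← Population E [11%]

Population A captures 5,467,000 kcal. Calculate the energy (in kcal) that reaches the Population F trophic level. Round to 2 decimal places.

115.46 kcal

Population B: 5467000 × 0.16 = 874720 kcal
Population C: 874720 × 0.05 = 43736 kcal
Population D: 43736 × 0.2 = 8747.2 kcal
Population E: 8747.2 × 0.12 = 1049.664 kcal
Population F: 1049.664 × 0.11 = 115.46304 kcal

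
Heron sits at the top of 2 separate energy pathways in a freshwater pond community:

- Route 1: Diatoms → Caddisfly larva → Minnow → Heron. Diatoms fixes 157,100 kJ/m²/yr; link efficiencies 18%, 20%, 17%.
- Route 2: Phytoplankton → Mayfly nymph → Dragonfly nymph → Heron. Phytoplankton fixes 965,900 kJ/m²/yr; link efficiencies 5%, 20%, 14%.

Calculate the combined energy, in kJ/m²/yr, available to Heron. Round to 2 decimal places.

2313.71 kJ/m²/yr

Route 1: 157100 × 0.18 × 0.2 × 0.17 = 961.452 kJ/m²/yr
Route 2: 965900 × 0.05 × 0.2 × 0.14 = 1352.26 kJ/m²/yr
Total at Heron: 961.452 + 1352.26 = 2313.712 kJ/m²/yr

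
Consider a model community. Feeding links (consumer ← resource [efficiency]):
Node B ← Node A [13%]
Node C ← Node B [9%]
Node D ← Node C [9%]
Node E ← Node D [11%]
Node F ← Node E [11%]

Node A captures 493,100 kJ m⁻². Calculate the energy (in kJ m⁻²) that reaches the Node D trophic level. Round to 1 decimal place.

Node B: 493100 × 0.13 = 64103 kJ m⁻²
Node C: 64103 × 0.09 = 5769.27 kJ m⁻²
Node D: 5769.27 × 0.09 = 519.2343 kJ m⁻²

519.2 kJ m⁻²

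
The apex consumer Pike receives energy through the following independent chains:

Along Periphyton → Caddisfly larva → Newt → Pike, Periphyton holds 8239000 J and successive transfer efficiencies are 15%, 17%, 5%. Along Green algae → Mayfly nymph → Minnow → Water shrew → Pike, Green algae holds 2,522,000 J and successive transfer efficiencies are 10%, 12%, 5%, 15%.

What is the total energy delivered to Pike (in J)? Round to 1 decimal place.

10731.7 J

Via Periphyton: 8239000 × 0.15 × 0.17 × 0.05 = 10504.725 J
Via Green algae: 2522000 × 0.1 × 0.12 × 0.05 × 0.15 = 226.98 J
Total at Pike: 10504.725 + 226.98 = 10731.705 J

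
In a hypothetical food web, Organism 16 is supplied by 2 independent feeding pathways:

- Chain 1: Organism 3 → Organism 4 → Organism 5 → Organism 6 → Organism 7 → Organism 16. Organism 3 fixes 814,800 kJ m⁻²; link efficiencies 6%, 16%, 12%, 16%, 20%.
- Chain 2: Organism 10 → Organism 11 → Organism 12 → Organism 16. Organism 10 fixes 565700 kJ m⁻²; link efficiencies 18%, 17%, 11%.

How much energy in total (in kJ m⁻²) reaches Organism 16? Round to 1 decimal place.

1934.2 kJ m⁻²

Chain 1: 814800 × 0.06 × 0.16 × 0.12 × 0.16 × 0.2 = 30.0367872 kJ m⁻²
Chain 2: 565700 × 0.18 × 0.17 × 0.11 = 1904.1462 kJ m⁻²
Total at Organism 16: 30.0367872 + 1904.1462 = 1934.1829872 kJ m⁻²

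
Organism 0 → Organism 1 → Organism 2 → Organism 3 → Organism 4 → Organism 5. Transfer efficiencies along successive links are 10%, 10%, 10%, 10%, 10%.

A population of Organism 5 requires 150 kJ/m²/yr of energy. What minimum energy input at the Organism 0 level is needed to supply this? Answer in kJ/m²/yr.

Cumulative transfer efficiency: 0.1 × 0.1 × 0.1 × 0.1 × 0.1 = 0.00001
Organism 0 energy = 150 / 0.00001 = 15000000 kJ/m²/yr

15000000 kJ/m²/yr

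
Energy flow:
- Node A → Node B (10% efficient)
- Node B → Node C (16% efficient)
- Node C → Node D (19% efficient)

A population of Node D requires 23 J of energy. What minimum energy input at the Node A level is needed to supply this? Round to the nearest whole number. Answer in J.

7566 J

Cumulative transfer efficiency: 0.1 × 0.16 × 0.19 = 0.00304
Node A energy = 23 / 0.00304 = 7566 J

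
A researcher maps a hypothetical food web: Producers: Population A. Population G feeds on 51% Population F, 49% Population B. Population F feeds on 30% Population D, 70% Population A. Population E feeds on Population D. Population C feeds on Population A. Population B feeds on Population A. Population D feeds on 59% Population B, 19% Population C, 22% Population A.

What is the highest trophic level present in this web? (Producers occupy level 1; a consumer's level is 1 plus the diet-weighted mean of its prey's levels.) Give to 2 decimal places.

Population B: 1 + 1 = 2
Population C: 1 + 1 = 2
Population D: 1 + (0.59×2 + 0.19×2 + 0.22×1) = 2.78
Population E: 1 + 2.78 = 3.78
Population F: 1 + (0.3×2.78 + 0.7×1) = 2.534
Population G: 1 + (0.51×2.534 + 0.49×2) = 3.27234

3.78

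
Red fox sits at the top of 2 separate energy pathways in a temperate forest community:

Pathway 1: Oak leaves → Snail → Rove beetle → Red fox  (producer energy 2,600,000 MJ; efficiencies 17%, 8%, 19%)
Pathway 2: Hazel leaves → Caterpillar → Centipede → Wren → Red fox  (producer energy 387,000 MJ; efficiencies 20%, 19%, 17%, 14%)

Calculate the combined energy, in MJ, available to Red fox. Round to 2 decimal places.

7068.40 MJ

Pathway 1: 2600000 × 0.17 × 0.08 × 0.19 = 6718.4 MJ
Pathway 2: 387000 × 0.2 × 0.19 × 0.17 × 0.14 = 350.0028 MJ
Total at Red fox: 6718.4 + 350.0028 = 7068.4028 MJ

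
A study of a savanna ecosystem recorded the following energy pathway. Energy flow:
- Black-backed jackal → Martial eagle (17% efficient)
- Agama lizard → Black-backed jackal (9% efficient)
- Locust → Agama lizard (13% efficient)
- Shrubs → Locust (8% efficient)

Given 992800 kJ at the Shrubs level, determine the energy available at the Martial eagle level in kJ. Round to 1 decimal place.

158.0 kJ

Locust: 992800 × 0.08 = 79424 kJ
Agama lizard: 79424 × 0.13 = 10325.12 kJ
Black-backed jackal: 10325.12 × 0.09 = 929.2608 kJ
Martial eagle: 929.2608 × 0.17 = 157.974336 kJ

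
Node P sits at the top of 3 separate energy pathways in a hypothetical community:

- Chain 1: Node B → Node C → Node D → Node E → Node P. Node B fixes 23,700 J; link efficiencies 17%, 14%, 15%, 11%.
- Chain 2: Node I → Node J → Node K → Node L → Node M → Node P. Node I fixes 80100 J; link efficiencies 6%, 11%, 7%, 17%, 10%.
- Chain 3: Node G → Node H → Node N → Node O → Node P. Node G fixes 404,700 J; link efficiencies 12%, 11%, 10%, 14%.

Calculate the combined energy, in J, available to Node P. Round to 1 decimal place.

Chain 1: 23700 × 0.17 × 0.14 × 0.15 × 0.11 = 9.30699 J
Chain 2: 80100 × 0.06 × 0.11 × 0.07 × 0.17 × 0.1 = 0.6291054 J
Chain 3: 404700 × 0.12 × 0.11 × 0.1 × 0.14 = 74.78856 J
Total at Node P: 9.30699 + 0.6291054 + 74.78856 = 84.7246554 J

84.7 J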